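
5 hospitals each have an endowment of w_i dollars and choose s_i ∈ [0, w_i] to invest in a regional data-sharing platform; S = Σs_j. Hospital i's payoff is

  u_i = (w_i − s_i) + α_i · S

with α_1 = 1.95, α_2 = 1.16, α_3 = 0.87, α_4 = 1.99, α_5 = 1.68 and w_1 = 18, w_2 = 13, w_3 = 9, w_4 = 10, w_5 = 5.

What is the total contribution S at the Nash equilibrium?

46

∂u_i/∂s_i = α_i − 1, so hospital i contributes w_i if α_i > 1, else 0.
α_i > 1 for i ∈ {1, 2, 4, 5}; NE contributions (18, 13, 0, 10, 5), S = 46.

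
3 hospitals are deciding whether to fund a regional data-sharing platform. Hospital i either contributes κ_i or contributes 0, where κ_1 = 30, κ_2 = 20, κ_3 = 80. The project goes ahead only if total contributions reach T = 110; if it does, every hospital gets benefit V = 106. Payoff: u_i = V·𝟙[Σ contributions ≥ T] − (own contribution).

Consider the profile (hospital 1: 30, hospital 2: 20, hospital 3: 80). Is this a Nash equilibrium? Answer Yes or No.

Total = 130 ≥ 110: provided.
Hospital 1 (pledges 30, payoff 76): dropping to 0 → total 100, payoff 0. No gain.
Hospital 2 (pledges 20, payoff 86): dropping to 0 → total 110, payoff 106. Profitable deviation.

No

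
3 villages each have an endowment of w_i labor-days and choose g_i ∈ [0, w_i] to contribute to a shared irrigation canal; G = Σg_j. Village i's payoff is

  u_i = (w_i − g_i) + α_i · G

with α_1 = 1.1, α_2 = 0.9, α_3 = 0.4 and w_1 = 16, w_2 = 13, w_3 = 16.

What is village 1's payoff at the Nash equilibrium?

∂u_i/∂g_i = α_i − 1, so village i contributes w_i if α_i > 1, else 0.
α_i > 1 for i ∈ {1}; NE contributions (16, 0, 0), G = 16.
u_1 = (16 − 16) + 1.1·16 = 17.6.

17.6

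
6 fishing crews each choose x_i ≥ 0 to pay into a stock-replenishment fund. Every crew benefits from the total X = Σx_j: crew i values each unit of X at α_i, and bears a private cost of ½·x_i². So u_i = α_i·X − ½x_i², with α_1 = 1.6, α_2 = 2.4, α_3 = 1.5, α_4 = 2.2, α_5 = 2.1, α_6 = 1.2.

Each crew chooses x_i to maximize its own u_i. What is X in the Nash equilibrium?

Crew i's FOC: ∂u_i/∂x_i = α_i − x_i = 0, so x_i* = α_i.
NE contributions = (1.6, 2.4, 1.5, 2.2, 2.1, 1.2); X = 11.

11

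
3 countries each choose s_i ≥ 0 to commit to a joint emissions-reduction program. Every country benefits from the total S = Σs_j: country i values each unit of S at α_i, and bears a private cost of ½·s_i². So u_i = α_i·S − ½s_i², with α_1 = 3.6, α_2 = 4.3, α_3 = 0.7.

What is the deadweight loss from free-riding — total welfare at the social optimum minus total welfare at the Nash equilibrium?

52.95

Country i's FOC: ∂u_i/∂s_i = α_i − s_i = 0, so s_i* = α_i.
NE contributions = (3.6, 4.3, 0.7); S = 8.6.
W^NE = (Σα)·S − ½Σα_i² = 8.6² − ½·31.94 = 57.99.
Planner sets s_i = Σα_j = 8.6 for every i, so S^SO = 3·8.6 = 25.8.
W^SO = (Σα)·S^SO − ½·3·(Σα)² = (3/2)·8.6² = 110.94.
Deadweight loss = W^SO − W^NE = 52.95.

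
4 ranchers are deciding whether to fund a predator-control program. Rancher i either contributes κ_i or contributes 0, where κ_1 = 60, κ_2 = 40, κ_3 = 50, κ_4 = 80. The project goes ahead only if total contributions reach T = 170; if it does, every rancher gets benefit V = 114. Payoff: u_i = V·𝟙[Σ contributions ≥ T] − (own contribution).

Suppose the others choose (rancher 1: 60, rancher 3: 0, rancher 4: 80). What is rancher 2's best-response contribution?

Others' total = 140. Contributing 40 brings total to 180 ≥ 170: gain V − κ_2 = 74.
Best response: 40.

40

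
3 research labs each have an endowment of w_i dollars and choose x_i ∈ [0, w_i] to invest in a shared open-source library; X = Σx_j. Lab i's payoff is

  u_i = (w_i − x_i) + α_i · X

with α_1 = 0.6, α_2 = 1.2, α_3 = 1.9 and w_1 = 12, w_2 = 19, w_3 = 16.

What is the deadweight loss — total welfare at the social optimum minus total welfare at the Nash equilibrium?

∂u_i/∂x_i = α_i − 1, so lab i contributes w_i if α_i > 1, else 0.
α_i > 1 for i ∈ {2, 3}; NE contributions (0, 19, 16), X = 35.
W^NE = Σw_i − X^NE + (Σα_i)·X^NE = 47 + 2.7·35 = 141.5.
Planner: ∂(Σu_j)/∂x_i = Σα_j − 1 = 2.7 > 0, so everyone contributes w_i; X^SO = 47, W^SO = 47 + 2.7·47 = 173.9.
Deadweight loss = 32.4.

32.4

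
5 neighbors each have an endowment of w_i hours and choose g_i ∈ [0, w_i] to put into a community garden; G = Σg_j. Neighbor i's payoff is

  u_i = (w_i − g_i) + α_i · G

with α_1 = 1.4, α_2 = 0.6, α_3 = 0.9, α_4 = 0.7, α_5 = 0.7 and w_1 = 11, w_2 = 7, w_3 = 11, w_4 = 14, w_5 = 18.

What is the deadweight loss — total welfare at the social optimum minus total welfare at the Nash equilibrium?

∂u_i/∂g_i = α_i − 1, so neighbor i contributes w_i if α_i > 1, else 0.
α_i > 1 for i ∈ {1}; NE contributions (11, 0, 0, 0, 0), G = 11.
W^NE = Σw_i − G^NE + (Σα_i)·G^NE = 61 + 3.3·11 = 97.3.
Planner: ∂(Σu_j)/∂g_i = Σα_j − 1 = 3.3 > 0, so everyone contributes w_i; G^SO = 61, W^SO = 61 + 3.3·61 = 262.3.
Deadweight loss = 165.

165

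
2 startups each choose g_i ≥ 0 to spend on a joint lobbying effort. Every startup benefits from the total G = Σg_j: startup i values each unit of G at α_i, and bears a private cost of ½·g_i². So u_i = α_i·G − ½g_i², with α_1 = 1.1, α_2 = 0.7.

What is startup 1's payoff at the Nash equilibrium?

1.375

Startup i's FOC: ∂u_i/∂g_i = α_i − g_i = 0, so g_i* = α_i.
NE contributions = (1.1, 0.7); G = 1.8.
u_1 = α_1·G − ½·(g_1)² = 1.1·1.8 − ½·1.1² = 1.375.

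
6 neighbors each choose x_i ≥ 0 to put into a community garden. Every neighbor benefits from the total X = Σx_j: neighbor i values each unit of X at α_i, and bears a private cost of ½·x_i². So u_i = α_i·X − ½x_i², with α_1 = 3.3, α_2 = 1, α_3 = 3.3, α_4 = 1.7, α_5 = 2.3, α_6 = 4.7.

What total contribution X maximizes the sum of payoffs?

97.8

Planner FOC: ∂(Σu_j)/∂x_i = (Σα_j) − x_i = 0, so x_i^SO = Σα_j = 16.3 for every i; X^SO = 97.8.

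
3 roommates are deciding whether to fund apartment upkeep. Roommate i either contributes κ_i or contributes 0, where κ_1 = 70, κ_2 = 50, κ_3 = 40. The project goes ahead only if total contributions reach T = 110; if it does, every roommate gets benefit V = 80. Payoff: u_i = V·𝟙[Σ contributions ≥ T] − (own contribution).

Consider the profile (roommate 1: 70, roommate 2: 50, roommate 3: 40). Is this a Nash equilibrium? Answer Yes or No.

Total = 160 ≥ 110: provided.
Roommate 1 (pledges 70, payoff 10): dropping to 0 → total 90, payoff 0. No gain.
Roommate 2 (pledges 50, payoff 30): dropping to 0 → total 110, payoff 80. Profitable deviation.

No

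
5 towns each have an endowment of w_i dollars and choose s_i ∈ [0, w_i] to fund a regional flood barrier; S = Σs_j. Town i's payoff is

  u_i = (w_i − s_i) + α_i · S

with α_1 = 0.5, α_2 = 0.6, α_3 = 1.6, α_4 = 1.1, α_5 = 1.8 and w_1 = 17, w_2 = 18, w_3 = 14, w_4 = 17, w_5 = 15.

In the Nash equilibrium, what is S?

46

∂u_i/∂s_i = α_i − 1, so town i contributes w_i if α_i > 1, else 0.
α_i > 1 for i ∈ {3, 4, 5}; NE contributions (0, 0, 14, 17, 15), S = 46.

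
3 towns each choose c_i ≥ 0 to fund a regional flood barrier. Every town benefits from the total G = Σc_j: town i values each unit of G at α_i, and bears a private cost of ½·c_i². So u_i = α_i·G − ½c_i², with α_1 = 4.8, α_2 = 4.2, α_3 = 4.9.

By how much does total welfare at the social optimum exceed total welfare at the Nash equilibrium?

Town i's FOC: ∂u_i/∂c_i = α_i − c_i = 0, so c_i* = α_i.
NE contributions = (4.8, 4.2, 4.9); G = 13.9.
W^NE = (Σα)·G − ½Σα_i² = 13.9² − ½·64.69 = 160.865.
Planner sets c_i = Σα_j = 13.9 for every i, so G^SO = 3·13.9 = 41.7.
W^SO = (Σα)·G^SO − ½·3·(Σα)² = (3/2)·13.9² = 289.815.
Deadweight loss = W^SO − W^NE = 128.95.

128.95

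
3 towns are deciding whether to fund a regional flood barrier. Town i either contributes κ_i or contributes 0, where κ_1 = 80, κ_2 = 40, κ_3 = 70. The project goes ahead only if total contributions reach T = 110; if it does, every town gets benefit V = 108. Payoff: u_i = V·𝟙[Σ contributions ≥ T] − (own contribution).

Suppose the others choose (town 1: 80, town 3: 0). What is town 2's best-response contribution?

Others' total = 80. Contributing 40 brings total to 120 ≥ 110: gain V − κ_2 = 68.
Best response: 40.

40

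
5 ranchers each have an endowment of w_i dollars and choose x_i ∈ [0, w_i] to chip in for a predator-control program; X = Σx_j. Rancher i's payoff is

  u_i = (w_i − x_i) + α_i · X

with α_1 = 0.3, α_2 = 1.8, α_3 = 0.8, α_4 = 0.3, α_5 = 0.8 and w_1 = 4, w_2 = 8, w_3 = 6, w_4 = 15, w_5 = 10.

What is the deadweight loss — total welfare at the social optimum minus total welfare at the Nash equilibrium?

∂u_i/∂x_i = α_i − 1, so rancher i contributes w_i if α_i > 1, else 0.
α_i > 1 for i ∈ {2}; NE contributions (0, 8, 0, 0, 0), X = 8.
W^NE = Σw_i − X^NE + (Σα_i)·X^NE = 43 + 3·8 = 67.
Planner: ∂(Σu_j)/∂x_i = Σα_j − 1 = 3 > 0, so everyone contributes w_i; X^SO = 43, W^SO = 43 + 3·43 = 172.
Deadweight loss = 105.

105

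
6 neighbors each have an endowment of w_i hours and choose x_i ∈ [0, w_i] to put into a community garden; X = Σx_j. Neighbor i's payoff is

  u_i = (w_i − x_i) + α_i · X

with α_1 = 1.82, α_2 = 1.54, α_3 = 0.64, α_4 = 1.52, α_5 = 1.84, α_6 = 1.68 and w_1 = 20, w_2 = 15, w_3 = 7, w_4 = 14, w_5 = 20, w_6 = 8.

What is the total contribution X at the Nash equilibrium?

77

∂u_i/∂x_i = α_i − 1, so neighbor i contributes w_i if α_i > 1, else 0.
α_i > 1 for i ∈ {1, 2, 4, 5, 6}; NE contributions (20, 15, 0, 14, 20, 8), X = 77.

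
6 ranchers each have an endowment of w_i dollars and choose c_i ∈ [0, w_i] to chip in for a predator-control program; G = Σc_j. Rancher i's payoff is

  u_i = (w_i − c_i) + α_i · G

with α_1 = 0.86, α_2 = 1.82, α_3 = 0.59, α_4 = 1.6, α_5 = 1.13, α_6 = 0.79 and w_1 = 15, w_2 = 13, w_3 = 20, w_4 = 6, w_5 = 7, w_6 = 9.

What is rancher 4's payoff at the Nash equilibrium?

41.6

∂u_i/∂c_i = α_i − 1, so rancher i contributes w_i if α_i > 1, else 0.
α_i > 1 for i ∈ {2, 4, 5}; NE contributions (0, 13, 0, 6, 7, 0), G = 26.
u_4 = (6 − 6) + 1.6·26 = 41.6.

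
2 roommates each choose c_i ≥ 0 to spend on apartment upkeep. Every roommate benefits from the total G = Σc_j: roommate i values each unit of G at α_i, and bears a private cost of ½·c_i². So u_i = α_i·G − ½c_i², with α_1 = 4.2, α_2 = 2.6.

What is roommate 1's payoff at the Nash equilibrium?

Roommate i's FOC: ∂u_i/∂c_i = α_i − c_i = 0, so c_i* = α_i.
NE contributions = (4.2, 2.6); G = 6.8.
u_1 = α_1·G − ½·(c_1)² = 4.2·6.8 − ½·4.2² = 19.74.

19.74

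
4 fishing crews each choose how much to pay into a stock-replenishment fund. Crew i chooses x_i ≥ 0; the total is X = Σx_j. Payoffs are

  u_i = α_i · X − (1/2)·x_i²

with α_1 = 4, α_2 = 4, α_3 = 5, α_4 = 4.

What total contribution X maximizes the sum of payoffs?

Planner FOC: ∂(Σu_j)/∂x_i = (Σα_j) − x_i = 0, so x_i^SO = Σα_j = 17 for every i; X^SO = 68.

68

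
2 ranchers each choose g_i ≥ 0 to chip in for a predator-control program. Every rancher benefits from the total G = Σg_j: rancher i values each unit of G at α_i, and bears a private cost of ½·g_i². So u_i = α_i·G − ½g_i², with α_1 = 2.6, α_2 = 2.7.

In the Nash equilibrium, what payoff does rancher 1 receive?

Rancher i's FOC: ∂u_i/∂g_i = α_i − g_i = 0, so g_i* = α_i.
NE contributions = (2.6, 2.7); G = 5.3.
u_1 = α_1·G − ½·(g_1)² = 2.6·5.3 − ½·2.6² = 10.4.

10.4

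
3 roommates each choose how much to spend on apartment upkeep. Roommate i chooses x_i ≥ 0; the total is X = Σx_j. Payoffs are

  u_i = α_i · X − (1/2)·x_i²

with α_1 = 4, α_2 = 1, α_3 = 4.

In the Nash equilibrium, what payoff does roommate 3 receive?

28

Roommate i's FOC: ∂u_i/∂x_i = α_i − x_i = 0, so x_i* = α_i.
NE contributions = (4, 1, 4); X = 9.
u_3 = α_3·X − ½·(x_3)² = 4·9 − ½·4² = 28.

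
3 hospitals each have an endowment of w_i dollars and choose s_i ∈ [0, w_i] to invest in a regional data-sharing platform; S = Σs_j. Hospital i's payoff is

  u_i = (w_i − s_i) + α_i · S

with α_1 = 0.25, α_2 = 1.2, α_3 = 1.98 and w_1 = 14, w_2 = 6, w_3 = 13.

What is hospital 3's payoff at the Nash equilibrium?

∂u_i/∂s_i = α_i − 1, so hospital i contributes w_i if α_i > 1, else 0.
α_i > 1 for i ∈ {2, 3}; NE contributions (0, 6, 13), S = 19.
u_3 = (13 − 13) + 1.98·19 = 37.62.

37.62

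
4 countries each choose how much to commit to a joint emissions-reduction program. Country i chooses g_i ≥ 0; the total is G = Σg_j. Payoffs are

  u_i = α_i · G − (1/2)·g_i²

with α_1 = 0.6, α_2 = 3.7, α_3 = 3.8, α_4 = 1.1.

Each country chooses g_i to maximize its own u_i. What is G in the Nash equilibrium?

9.2

Country i's FOC: ∂u_i/∂g_i = α_i − g_i = 0, so g_i* = α_i.
NE contributions = (0.6, 3.7, 3.8, 1.1); G = 9.2.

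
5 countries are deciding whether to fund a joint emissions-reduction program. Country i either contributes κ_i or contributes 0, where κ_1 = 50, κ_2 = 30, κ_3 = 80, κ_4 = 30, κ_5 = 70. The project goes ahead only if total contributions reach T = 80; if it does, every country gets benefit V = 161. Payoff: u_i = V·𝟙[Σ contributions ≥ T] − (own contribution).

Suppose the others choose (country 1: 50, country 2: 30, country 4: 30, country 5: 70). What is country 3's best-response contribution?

0

Others' total = 180 ≥ 80; contributing adds cost 80 for no extra benefit.
Best response: 0.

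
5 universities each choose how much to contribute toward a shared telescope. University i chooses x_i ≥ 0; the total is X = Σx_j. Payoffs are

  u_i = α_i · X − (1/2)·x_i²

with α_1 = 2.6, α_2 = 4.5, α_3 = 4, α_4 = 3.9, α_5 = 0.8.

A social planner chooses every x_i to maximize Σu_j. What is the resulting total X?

79

Planner FOC: ∂(Σu_j)/∂x_i = (Σα_j) − x_i = 0, so x_i^SO = Σα_j = 15.8 for every i; X^SO = 79.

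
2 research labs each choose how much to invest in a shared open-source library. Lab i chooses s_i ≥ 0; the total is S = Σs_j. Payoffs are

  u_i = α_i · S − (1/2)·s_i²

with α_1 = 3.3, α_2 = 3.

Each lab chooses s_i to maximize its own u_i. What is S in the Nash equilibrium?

Lab i's FOC: ∂u_i/∂s_i = α_i − s_i = 0, so s_i* = α_i.
NE contributions = (3.3, 3); S = 6.3.

6.3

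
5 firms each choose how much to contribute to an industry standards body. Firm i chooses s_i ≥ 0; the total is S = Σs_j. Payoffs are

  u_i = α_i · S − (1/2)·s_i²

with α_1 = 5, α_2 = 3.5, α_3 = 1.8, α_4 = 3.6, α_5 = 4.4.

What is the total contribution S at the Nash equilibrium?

Firm i's FOC: ∂u_i/∂s_i = α_i − s_i = 0, so s_i* = α_i.
NE contributions = (5, 3.5, 1.8, 3.6, 4.4); S = 18.3.

18.3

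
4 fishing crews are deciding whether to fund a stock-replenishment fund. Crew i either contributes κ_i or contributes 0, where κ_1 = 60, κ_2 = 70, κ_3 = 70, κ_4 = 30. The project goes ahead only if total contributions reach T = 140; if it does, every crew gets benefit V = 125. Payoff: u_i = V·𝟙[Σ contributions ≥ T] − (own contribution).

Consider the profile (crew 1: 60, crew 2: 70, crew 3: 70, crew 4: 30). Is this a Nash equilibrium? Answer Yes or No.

Total = 230 ≥ 140: provided.
Crew 1 (pledges 60, payoff 65): dropping to 0 → total 170, payoff 125. Profitable deviation.

No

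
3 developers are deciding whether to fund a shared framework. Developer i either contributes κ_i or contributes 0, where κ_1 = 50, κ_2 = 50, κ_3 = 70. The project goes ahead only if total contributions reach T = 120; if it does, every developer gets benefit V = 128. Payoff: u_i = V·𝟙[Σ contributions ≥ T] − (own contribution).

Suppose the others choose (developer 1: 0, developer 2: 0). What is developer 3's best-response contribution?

0

Others' total = 0. Even contributing 70 gives 70 < 120: no benefit either way.
Best response: 0.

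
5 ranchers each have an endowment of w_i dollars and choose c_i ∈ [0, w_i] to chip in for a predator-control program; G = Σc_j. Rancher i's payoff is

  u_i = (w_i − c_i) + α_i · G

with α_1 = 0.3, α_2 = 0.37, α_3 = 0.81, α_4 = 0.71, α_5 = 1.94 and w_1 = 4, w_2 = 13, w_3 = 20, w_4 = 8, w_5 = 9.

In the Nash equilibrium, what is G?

9

∂u_i/∂c_i = α_i − 1, so rancher i contributes w_i if α_i > 1, else 0.
α_i > 1 for i ∈ {5}; NE contributions (0, 0, 0, 0, 9), G = 9.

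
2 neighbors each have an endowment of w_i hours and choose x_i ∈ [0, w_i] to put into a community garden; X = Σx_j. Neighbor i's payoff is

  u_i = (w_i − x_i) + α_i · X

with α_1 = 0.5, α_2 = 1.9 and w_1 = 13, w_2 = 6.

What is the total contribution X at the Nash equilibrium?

6

∂u_i/∂x_i = α_i − 1, so neighbor i contributes w_i if α_i > 1, else 0.
α_i > 1 for i ∈ {2}; NE contributions (0, 6), X = 6.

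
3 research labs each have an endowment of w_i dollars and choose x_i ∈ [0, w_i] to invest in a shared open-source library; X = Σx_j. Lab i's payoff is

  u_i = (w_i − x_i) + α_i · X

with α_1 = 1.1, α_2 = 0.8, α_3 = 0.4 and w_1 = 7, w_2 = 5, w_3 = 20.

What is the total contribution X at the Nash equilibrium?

∂u_i/∂x_i = α_i − 1, so lab i contributes w_i if α_i > 1, else 0.
α_i > 1 for i ∈ {1}; NE contributions (7, 0, 0), X = 7.

7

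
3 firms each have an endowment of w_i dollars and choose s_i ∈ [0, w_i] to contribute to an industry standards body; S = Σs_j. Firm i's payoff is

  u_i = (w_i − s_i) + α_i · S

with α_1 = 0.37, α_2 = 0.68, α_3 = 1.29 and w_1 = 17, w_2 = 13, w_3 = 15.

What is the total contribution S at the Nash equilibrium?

∂u_i/∂s_i = α_i − 1, so firm i contributes w_i if α_i > 1, else 0.
α_i > 1 for i ∈ {3}; NE contributions (0, 0, 15), S = 15.

15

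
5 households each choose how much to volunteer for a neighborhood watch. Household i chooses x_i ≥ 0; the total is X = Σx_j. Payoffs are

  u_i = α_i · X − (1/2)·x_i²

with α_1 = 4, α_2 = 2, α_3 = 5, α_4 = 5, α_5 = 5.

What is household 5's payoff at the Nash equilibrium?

92.5

Household i's FOC: ∂u_i/∂x_i = α_i − x_i = 0, so x_i* = α_i.
NE contributions = (4, 2, 5, 5, 5); X = 21.
u_5 = α_5·X − ½·(x_5)² = 5·21 − ½·5² = 92.5.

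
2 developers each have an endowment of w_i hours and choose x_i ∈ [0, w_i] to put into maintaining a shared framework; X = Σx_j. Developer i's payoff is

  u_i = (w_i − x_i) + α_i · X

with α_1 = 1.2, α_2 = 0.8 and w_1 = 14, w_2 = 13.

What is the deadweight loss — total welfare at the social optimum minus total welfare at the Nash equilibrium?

13

∂u_i/∂x_i = α_i − 1, so developer i contributes w_i if α_i > 1, else 0.
α_i > 1 for i ∈ {1}; NE contributions (14, 0), X = 14.
W^NE = Σw_i − X^NE + (Σα_i)·X^NE = 27 + 1·14 = 41.
Planner: ∂(Σu_j)/∂x_i = Σα_j − 1 = 1 > 0, so everyone contributes w_i; X^SO = 27, W^SO = 27 + 1·27 = 54.
Deadweight loss = 13.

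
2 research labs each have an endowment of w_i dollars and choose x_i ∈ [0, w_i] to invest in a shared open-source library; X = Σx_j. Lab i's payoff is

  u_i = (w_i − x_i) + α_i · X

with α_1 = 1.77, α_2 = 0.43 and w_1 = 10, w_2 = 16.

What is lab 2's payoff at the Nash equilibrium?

20.3

∂u_i/∂x_i = α_i − 1, so lab i contributes w_i if α_i > 1, else 0.
α_i > 1 for i ∈ {1}; NE contributions (10, 0), X = 10.
u_2 = (16 − 0) + 0.43·10 = 20.3.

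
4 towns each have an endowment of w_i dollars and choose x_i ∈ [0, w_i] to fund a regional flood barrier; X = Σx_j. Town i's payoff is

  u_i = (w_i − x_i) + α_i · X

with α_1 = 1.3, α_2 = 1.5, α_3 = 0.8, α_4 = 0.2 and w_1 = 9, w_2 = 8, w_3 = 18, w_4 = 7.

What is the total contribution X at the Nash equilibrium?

17

∂u_i/∂x_i = α_i − 1, so town i contributes w_i if α_i > 1, else 0.
α_i > 1 for i ∈ {1, 2}; NE contributions (9, 8, 0, 0), X = 17.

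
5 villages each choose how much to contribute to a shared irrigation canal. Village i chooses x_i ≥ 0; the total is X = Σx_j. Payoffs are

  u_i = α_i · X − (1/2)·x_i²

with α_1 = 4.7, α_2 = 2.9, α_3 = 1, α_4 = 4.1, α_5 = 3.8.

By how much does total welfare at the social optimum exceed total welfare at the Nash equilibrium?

Village i's FOC: ∂u_i/∂x_i = α_i − x_i = 0, so x_i* = α_i.
NE contributions = (4.7, 2.9, 1, 4.1, 3.8); X = 16.5.
W^NE = (Σα)·X − ½Σα_i² = 16.5² − ½·62.75 = 240.875.
Planner sets x_i = Σα_j = 16.5 for every i, so X^SO = 5·16.5 = 82.5.
W^SO = (Σα)·X^SO − ½·5·(Σα)² = (5/2)·16.5² = 680.625.
Deadweight loss = W^SO − W^NE = 439.75.

439.75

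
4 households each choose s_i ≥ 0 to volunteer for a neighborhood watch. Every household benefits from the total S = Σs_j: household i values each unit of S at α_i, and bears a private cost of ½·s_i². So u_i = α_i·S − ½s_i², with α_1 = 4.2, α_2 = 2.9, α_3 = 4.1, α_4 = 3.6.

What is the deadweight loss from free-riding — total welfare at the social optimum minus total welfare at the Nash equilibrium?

246.95

Household i's FOC: ∂u_i/∂s_i = α_i − s_i = 0, so s_i* = α_i.
NE contributions = (4.2, 2.9, 4.1, 3.6); S = 14.8.
W^NE = (Σα)·S − ½Σα_i² = 14.8² − ½·55.82 = 191.13.
Planner sets s_i = Σα_j = 14.8 for every i, so S^SO = 4·14.8 = 59.2.
W^SO = (Σα)·S^SO − ½·4·(Σα)² = (4/2)·14.8² = 438.08.
Deadweight loss = W^SO − W^NE = 246.95.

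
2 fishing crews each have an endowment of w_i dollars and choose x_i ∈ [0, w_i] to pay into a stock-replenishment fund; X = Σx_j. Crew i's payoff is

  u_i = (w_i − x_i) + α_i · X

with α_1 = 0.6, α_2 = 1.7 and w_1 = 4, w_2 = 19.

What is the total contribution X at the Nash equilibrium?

19

∂u_i/∂x_i = α_i − 1, so crew i contributes w_i if α_i > 1, else 0.
α_i > 1 for i ∈ {2}; NE contributions (0, 19), X = 19.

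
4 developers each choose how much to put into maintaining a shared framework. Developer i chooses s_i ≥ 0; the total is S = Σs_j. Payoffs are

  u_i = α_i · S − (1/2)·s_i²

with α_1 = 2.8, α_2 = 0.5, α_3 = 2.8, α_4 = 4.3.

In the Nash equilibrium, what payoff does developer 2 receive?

Developer i's FOC: ∂u_i/∂s_i = α_i − s_i = 0, so s_i* = α_i.
NE contributions = (2.8, 0.5, 2.8, 4.3); S = 10.4.
u_2 = α_2·S − ½·(s_2)² = 0.5·10.4 − ½·0.5² = 5.075.

5.075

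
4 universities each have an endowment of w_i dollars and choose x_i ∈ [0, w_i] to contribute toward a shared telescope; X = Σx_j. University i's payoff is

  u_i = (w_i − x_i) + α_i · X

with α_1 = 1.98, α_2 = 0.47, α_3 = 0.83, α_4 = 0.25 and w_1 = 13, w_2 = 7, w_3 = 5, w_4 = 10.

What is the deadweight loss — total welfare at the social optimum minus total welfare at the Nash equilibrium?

55.66

∂u_i/∂x_i = α_i − 1, so university i contributes w_i if α_i > 1, else 0.
α_i > 1 for i ∈ {1}; NE contributions (13, 0, 0, 0), X = 13.
W^NE = Σw_i − X^NE + (Σα_i)·X^NE = 35 + 2.53·13 = 67.89.
Planner: ∂(Σu_j)/∂x_i = Σα_j − 1 = 2.53 > 0, so everyone contributes w_i; X^SO = 35, W^SO = 35 + 2.53·35 = 123.55.
Deadweight loss = 55.66.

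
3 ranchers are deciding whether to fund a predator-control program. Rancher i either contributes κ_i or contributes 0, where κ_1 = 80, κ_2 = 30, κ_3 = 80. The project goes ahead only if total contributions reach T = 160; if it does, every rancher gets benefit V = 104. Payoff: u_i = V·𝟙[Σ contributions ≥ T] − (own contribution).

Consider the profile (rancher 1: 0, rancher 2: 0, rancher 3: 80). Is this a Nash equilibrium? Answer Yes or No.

No

Total = 80 < 160: not provided.
Rancher 1 (pledges 0, payoff 0): pledging 80 → total 160, payoff 24. Profitable deviation.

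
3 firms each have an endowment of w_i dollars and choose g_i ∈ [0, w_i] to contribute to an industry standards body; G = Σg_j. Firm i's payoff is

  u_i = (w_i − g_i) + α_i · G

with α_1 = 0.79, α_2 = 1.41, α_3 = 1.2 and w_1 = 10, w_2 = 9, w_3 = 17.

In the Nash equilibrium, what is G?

26

∂u_i/∂g_i = α_i − 1, so firm i contributes w_i if α_i > 1, else 0.
α_i > 1 for i ∈ {2, 3}; NE contributions (0, 9, 17), G = 26.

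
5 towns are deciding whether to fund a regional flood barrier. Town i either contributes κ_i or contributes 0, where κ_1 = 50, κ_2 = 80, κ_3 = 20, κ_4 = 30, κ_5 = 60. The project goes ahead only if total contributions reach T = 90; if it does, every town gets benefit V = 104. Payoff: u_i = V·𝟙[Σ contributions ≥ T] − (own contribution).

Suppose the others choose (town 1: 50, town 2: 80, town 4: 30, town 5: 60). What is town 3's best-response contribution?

0

Others' total = 220 ≥ 90; contributing adds cost 20 for no extra benefit.
Best response: 0.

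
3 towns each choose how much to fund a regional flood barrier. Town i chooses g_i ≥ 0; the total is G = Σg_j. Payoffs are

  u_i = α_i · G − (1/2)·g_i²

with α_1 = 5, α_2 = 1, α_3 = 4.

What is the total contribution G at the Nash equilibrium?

10

Town i's FOC: ∂u_i/∂g_i = α_i − g_i = 0, so g_i* = α_i.
NE contributions = (5, 1, 4); G = 10.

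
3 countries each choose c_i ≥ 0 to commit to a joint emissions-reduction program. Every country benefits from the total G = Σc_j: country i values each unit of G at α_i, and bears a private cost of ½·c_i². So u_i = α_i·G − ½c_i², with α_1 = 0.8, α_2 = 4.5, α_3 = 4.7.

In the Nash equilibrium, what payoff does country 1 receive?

7.68

Country i's FOC: ∂u_i/∂c_i = α_i − c_i = 0, so c_i* = α_i.
NE contributions = (0.8, 4.5, 4.7); G = 10.
u_1 = α_1·G − ½·(c_1)² = 0.8·10 − ½·0.8² = 7.68.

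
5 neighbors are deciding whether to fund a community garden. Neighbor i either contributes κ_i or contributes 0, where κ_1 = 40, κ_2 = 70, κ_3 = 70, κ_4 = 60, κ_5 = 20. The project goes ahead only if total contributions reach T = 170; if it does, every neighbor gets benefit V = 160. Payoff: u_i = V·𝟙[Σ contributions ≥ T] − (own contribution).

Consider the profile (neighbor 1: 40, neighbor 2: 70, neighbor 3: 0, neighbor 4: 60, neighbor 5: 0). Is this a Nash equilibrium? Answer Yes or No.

Yes

Total = 170 ≥ 170: provided.
Neighbor 1 (pledges 40, payoff 120): dropping to 0 → total 130, payoff 0. No gain.
Neighbor 2 (pledges 70, payoff 90): dropping to 0 → total 100, payoff 0. No gain.
Neighbor 3 (pledges 0, payoff 160): pledging 70 → total 240, payoff 90. No gain.
Neighbor 4 (pledges 60, payoff 100): dropping to 0 → total 110, payoff 0. No gain.
Neighbor 5 (pledges 0, payoff 160): pledging 20 → total 190, payoff 140. No gain.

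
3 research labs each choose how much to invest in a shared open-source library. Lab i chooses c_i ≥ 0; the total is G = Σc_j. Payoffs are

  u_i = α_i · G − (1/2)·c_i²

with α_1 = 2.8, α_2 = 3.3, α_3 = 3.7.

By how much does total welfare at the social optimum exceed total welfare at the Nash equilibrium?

64.23

Lab i's FOC: ∂u_i/∂c_i = α_i − c_i = 0, so c_i* = α_i.
NE contributions = (2.8, 3.3, 3.7); G = 9.8.
W^NE = (Σα)·G − ½Σα_i² = 9.8² − ½·32.42 = 79.83.
Planner sets c_i = Σα_j = 9.8 for every i, so G^SO = 3·9.8 = 29.4.
W^SO = (Σα)·G^SO − ½·3·(Σα)² = (3/2)·9.8² = 144.06.
Deadweight loss = W^SO − W^NE = 64.23.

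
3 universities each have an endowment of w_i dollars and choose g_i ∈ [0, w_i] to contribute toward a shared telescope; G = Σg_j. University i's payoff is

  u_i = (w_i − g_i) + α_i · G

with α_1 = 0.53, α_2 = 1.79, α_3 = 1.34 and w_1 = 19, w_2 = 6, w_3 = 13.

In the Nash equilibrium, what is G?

19

∂u_i/∂g_i = α_i − 1, so university i contributes w_i if α_i > 1, else 0.
α_i > 1 for i ∈ {2, 3}; NE contributions (0, 6, 13), G = 19.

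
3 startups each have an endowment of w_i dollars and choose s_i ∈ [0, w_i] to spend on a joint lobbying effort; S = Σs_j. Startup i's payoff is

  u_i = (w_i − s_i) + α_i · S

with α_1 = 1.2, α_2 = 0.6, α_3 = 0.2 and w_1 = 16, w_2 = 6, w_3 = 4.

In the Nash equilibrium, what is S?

16

∂u_i/∂s_i = α_i − 1, so startup i contributes w_i if α_i > 1, else 0.
α_i > 1 for i ∈ {1}; NE contributions (16, 0, 0), S = 16.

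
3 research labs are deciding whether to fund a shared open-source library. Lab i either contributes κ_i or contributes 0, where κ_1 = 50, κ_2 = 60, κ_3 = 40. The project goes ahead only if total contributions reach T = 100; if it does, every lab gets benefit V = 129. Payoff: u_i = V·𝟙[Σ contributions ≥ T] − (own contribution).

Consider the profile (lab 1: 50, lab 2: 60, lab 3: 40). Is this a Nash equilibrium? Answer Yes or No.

No

Total = 150 ≥ 100: provided.
Lab 1 (pledges 50, payoff 79): dropping to 0 → total 100, payoff 129. Profitable deviation.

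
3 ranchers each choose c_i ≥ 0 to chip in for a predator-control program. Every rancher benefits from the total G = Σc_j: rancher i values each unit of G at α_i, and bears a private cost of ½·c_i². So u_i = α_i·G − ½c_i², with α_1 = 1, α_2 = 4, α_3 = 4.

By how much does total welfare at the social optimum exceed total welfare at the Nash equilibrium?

57

Rancher i's FOC: ∂u_i/∂c_i = α_i − c_i = 0, so c_i* = α_i.
NE contributions = (1, 4, 4); G = 9.
W^NE = (Σα)·G − ½Σα_i² = 9² − ½·33 = 64.5.
Planner sets c_i = Σα_j = 9 for every i, so G^SO = 3·9 = 27.
W^SO = (Σα)·G^SO − ½·3·(Σα)² = (3/2)·9² = 121.5.
Deadweight loss = W^SO − W^NE = 57.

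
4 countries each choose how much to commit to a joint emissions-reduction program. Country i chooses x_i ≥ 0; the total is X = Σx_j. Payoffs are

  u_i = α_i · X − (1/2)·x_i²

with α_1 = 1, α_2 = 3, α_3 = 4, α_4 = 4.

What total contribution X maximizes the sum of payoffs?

48

Planner FOC: ∂(Σu_j)/∂x_i = (Σα_j) − x_i = 0, so x_i^SO = Σα_j = 12 for every i; X^SO = 48.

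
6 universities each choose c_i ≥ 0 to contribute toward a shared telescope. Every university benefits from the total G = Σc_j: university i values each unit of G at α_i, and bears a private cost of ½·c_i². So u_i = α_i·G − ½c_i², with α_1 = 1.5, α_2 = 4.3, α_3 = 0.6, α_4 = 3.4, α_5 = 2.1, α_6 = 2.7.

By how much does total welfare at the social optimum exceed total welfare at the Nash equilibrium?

University i's FOC: ∂u_i/∂c_i = α_i − c_i = 0, so c_i* = α_i.
NE contributions = (1.5, 4.3, 0.6, 3.4, 2.1, 2.7); G = 14.6.
W^NE = (Σα)·G − ½Σα_i² = 14.6² − ½·44.36 = 190.98.
Planner sets c_i = Σα_j = 14.6 for every i, so G^SO = 6·14.6 = 87.6.
W^SO = (Σα)·G^SO − ½·6·(Σα)² = (6/2)·14.6² = 639.48.
Deadweight loss = W^SO − W^NE = 448.5.

448.5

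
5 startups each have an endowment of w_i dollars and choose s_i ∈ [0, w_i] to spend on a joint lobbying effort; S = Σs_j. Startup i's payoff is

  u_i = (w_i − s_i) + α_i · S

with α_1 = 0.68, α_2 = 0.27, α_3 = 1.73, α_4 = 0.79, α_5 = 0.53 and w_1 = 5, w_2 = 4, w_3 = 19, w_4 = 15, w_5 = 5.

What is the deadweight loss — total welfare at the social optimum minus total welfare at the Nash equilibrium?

∂u_i/∂s_i = α_i − 1, so startup i contributes w_i if α_i > 1, else 0.
α_i > 1 for i ∈ {3}; NE contributions (0, 0, 19, 0, 0), S = 19.
W^NE = Σw_i − S^NE + (Σα_i)·S^NE = 48 + 3·19 = 105.
Planner: ∂(Σu_j)/∂s_i = Σα_j − 1 = 3 > 0, so everyone contributes w_i; S^SO = 48, W^SO = 48 + 3·48 = 192.
Deadweight loss = 87.

87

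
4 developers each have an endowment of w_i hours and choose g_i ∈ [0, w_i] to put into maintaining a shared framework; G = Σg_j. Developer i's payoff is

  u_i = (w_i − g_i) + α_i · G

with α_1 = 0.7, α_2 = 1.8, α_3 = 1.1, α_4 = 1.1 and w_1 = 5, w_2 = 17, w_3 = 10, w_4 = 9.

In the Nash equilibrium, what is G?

36

∂u_i/∂g_i = α_i − 1, so developer i contributes w_i if α_i > 1, else 0.
α_i > 1 for i ∈ {2, 3, 4}; NE contributions (0, 17, 10, 9), G = 36.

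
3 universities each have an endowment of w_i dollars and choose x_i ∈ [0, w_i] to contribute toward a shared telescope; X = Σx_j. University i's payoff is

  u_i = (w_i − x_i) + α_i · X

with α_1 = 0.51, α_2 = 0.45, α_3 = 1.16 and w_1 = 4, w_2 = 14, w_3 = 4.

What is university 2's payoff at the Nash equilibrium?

∂u_i/∂x_i = α_i − 1, so university i contributes w_i if α_i > 1, else 0.
α_i > 1 for i ∈ {3}; NE contributions (0, 0, 4), X = 4.
u_2 = (14 − 0) + 0.45·4 = 15.8.

15.8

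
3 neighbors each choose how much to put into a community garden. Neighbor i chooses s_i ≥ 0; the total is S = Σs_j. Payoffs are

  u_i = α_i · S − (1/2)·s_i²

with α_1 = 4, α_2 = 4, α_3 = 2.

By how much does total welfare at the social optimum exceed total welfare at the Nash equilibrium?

68

Neighbor i's FOC: ∂u_i/∂s_i = α_i − s_i = 0, so s_i* = α_i.
NE contributions = (4, 4, 2); S = 10.
W^NE = (Σα)·S − ½Σα_i² = 10² − ½·36 = 82.
Planner sets s_i = Σα_j = 10 for every i, so S^SO = 3·10 = 30.
W^SO = (Σα)·S^SO − ½·3·(Σα)² = (3/2)·10² = 150.
Deadweight loss = W^SO − W^NE = 68.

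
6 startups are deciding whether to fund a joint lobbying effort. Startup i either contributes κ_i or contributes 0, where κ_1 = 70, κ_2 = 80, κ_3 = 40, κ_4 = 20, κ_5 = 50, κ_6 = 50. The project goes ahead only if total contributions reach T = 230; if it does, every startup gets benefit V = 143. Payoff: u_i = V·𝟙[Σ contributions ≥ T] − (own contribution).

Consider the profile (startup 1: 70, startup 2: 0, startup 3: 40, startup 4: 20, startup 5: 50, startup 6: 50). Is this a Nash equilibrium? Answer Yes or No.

Total = 230 ≥ 230: provided.
Startup 1 (pledges 70, payoff 73): dropping to 0 → total 160, payoff 0. No gain.
Startup 2 (pledges 0, payoff 143): pledging 80 → total 310, payoff 63. No gain.
Startup 3 (pledges 40, payoff 103): dropping to 0 → total 190, payoff 0. No gain.
Startup 4 (pledges 20, payoff 123): dropping to 0 → total 210, payoff 0. No gain.
Startup 5 (pledges 50, payoff 93): dropping to 0 → total 180, payoff 0. No gain.
Startup 6 (pledges 50, payoff 93): dropping to 0 → total 180, payoff 0. No gain.

Yes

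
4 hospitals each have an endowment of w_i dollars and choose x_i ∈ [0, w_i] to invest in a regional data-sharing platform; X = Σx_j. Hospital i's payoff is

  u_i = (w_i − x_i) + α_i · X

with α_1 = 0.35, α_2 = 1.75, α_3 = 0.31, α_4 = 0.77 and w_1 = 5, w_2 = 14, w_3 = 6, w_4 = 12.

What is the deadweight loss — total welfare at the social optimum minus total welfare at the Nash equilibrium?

50.14

∂u_i/∂x_i = α_i − 1, so hospital i contributes w_i if α_i > 1, else 0.
α_i > 1 for i ∈ {2}; NE contributions (0, 14, 0, 0), X = 14.
W^NE = Σw_i − X^NE + (Σα_i)·X^NE = 37 + 2.18·14 = 67.52.
Planner: ∂(Σu_j)/∂x_i = Σα_j − 1 = 2.18 > 0, so everyone contributes w_i; X^SO = 37, W^SO = 37 + 2.18·37 = 117.66.
Deadweight loss = 50.14.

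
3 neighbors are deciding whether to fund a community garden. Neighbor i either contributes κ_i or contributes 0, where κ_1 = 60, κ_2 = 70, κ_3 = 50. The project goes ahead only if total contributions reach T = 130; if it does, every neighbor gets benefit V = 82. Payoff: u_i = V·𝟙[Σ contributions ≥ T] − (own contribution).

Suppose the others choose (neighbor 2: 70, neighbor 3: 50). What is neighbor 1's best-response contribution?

60

Others' total = 120. Contributing 60 brings total to 180 ≥ 130: gain V − κ_1 = 22.
Best response: 60.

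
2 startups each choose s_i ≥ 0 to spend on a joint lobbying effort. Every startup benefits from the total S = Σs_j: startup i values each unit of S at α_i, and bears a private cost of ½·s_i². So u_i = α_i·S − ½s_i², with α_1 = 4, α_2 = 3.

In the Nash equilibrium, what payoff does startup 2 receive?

16.5

Startup i's FOC: ∂u_i/∂s_i = α_i − s_i = 0, so s_i* = α_i.
NE contributions = (4, 3); S = 7.
u_2 = α_2·S − ½·(s_2)² = 3·7 − ½·3² = 16.5.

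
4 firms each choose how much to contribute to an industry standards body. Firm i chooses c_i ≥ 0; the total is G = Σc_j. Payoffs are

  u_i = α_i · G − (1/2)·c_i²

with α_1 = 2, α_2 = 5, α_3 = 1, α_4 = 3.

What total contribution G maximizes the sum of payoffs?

Planner FOC: ∂(Σu_j)/∂c_i = (Σα_j) − c_i = 0, so c_i^SO = Σα_j = 11 for every i; G^SO = 44.

44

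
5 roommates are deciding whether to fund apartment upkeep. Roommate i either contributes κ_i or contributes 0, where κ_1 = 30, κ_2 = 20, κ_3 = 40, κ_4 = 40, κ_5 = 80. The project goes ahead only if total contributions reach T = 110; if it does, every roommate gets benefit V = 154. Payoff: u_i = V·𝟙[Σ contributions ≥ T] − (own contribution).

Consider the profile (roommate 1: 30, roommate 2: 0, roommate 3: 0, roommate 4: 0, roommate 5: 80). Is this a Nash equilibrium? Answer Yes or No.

Yes

Total = 110 ≥ 110: provided.
Roommate 1 (pledges 30, payoff 124): dropping to 0 → total 80, payoff 0. No gain.
Roommate 2 (pledges 0, payoff 154): pledging 20 → total 130, payoff 134. No gain.
Roommate 3 (pledges 0, payoff 154): pledging 40 → total 150, payoff 114. No gain.
Roommate 4 (pledges 0, payoff 154): pledging 40 → total 150, payoff 114. No gain.
Roommate 5 (pledges 80, payoff 74): dropping to 0 → total 30, payoff 0. No gain.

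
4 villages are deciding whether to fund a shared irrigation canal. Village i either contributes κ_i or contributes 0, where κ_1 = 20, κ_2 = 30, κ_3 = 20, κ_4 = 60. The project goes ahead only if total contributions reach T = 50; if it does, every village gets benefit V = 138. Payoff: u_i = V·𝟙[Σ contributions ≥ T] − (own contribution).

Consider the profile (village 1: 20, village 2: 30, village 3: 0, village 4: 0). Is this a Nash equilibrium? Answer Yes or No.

Yes

Total = 50 ≥ 50: provided.
Village 1 (pledges 20, payoff 118): dropping to 0 → total 30, payoff 0. No gain.
Village 2 (pledges 30, payoff 108): dropping to 0 → total 20, payoff 0. No gain.
Village 3 (pledges 0, payoff 138): pledging 20 → total 70, payoff 118. No gain.
Village 4 (pledges 0, payoff 138): pledging 60 → total 110, payoff 78. No gain.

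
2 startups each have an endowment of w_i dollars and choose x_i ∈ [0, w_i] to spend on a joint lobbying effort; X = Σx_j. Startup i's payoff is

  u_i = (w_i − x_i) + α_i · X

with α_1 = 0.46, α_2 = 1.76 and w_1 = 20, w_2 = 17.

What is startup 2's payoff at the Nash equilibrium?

29.92

∂u_i/∂x_i = α_i − 1, so startup i contributes w_i if α_i > 1, else 0.
α_i > 1 for i ∈ {2}; NE contributions (0, 17), X = 17.
u_2 = (17 − 17) + 1.76·17 = 29.92.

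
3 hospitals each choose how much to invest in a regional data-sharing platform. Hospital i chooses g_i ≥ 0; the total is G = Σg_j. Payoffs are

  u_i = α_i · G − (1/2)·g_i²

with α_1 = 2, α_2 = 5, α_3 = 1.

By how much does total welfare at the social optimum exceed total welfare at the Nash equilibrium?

47

Hospital i's FOC: ∂u_i/∂g_i = α_i − g_i = 0, so g_i* = α_i.
NE contributions = (2, 5, 1); G = 8.
W^NE = (Σα)·G − ½Σα_i² = 8² − ½·30 = 49.
Planner sets g_i = Σα_j = 8 for every i, so G^SO = 3·8 = 24.
W^SO = (Σα)·G^SO − ½·3·(Σα)² = (3/2)·8² = 96.
Deadweight loss = W^SO − W^NE = 47.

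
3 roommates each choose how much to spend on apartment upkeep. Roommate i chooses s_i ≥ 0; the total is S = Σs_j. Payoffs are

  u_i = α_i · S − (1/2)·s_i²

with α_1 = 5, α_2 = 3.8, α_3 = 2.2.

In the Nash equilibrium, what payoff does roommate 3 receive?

21.78

Roommate i's FOC: ∂u_i/∂s_i = α_i − s_i = 0, so s_i* = α_i.
NE contributions = (5, 3.8, 2.2); S = 11.
u_3 = α_3·S − ½·(s_3)² = 2.2·11 − ½·2.2² = 21.78.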